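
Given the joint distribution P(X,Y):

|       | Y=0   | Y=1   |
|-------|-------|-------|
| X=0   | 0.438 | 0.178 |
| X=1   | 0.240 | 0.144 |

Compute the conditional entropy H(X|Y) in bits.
0.9551 bits

H(X|Y) = H(X,Y) - H(Y)

H(X,Y) = -Σ_{x,y} P(x,y) log₂ P(x,y). Per-cell terms -P(x,y)·log₂P(x,y):
  X=0: 0.5217, 0.4432
  X=1: 0.4941, 0.4026
Sum of the 4 terms: H(X,Y) = 1.8616 bits

Marginal of Y (column sums):
  P(Y=0) = 0.438 + 0.240 = 0.678
  P(Y=1) = 0.178 + 0.144 = 0.322
H(Y) = -[0.678·log₂(0.678) + 0.322·log₂(0.322)]
  = 0.3801 + 0.5264 = 0.9065 bits

H(X|Y) = H(X,Y) - H(Y) = 1.8616 - 0.9065 = 0.9551 bits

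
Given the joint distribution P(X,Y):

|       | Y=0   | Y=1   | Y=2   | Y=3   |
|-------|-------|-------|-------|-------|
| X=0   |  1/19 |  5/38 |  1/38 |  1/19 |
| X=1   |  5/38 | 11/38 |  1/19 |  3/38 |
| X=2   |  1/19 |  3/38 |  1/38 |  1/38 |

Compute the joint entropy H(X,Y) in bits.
3.1747 bits

H(X,Y) = -Σ_{x,y} P(x,y) log₂ P(x,y). Per-cell terms -P(x,y)·log₂P(x,y):
  X=0: 0.22358, 0.38500, 0.13810, 0.22358
  X=1: 0.38500, 0.51772, 0.22358, 0.28918
  X=2: 0.22358, 0.28918, 0.13810, 0.13810
Sum of the 12 terms: H(X,Y) = 3.1747 bits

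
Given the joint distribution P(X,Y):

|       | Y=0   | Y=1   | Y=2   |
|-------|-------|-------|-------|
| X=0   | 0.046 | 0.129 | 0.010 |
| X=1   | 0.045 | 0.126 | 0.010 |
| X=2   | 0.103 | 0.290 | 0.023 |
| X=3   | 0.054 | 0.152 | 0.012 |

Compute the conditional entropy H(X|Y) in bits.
1.9022 bits

H(X|Y) = H(X,Y) - H(Y)

H(X,Y) = -Σ_{x,y} P(x,y) log₂ P(x,y). Per-cell terms -P(x,y)·log₂P(x,y):
  X=0: 0.20434, 0.38114, 0.06644
  X=1: 0.20133, 0.37655, 0.06644
  X=2: 0.33777, 0.51790, 0.12517
  X=3: 0.22739, 0.41311, 0.07657
Sum of the 12 terms: H(X,Y) = 2.99415 bits

Marginal of Y (column sums):
  P(Y=0) = 0.046 + 0.045 + 0.103 + 0.054 = 0.248
  P(Y=1) = 0.129 + 0.126 + 0.290 + 0.152 = 0.697
  P(Y=2) = 0.010 + 0.010 + 0.023 + 0.012 = 0.055
H(Y) = -[0.248·log₂(0.248) + 0.697·log₂(0.697) + 0.055·log₂(0.055)]
  = 0.49887 + 0.36298 + 0.23014 = 1.09199 bits

H(X|Y) = H(X,Y) - H(Y) = 2.99415 - 1.09199 = 1.9022 bits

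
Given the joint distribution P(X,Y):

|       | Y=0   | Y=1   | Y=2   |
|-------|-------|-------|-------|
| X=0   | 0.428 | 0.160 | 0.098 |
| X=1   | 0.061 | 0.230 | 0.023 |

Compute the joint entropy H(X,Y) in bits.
2.1344 bits

H(X,Y) = -Σ_{x,y} P(x,y) log₂ P(x,y). Per-cell terms -P(x,y)·log₂P(x,y):
  X=0: 0.5240, 0.4230, 0.3284
  X=1: 0.2461, 0.4877, 0.1252
Sum of the 6 terms: H(X,Y) = 2.1344 bits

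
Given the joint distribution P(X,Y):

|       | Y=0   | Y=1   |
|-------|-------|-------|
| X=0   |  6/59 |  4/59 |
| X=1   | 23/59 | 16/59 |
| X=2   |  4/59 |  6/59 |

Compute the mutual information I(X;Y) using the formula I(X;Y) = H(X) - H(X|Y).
0.0151 bits

I(X;Y) = H(X) - H(X|Y)

Marginal of X (row sums):
  P(X=0) = 6/59 + 4/59 = 10/59
  P(X=1) = 23/59 + 16/59 = 39/59
  P(X=2) = 4/59 + 6/59 = 10/59
H(X) = -[(10/59)·log₂(10/59) + (39/59)·log₂(39/59) + (10/59)·log₂(10/59)]
  = 0.4340 + 0.3948 + 0.4340 = 1.2628 bits

Marginal of Y (column sums):
  P(Y=0) = 6/59 + 23/59 + 4/59 = 33/59
  P(Y=1) = 4/59 + 16/59 + 6/59 = 26/59
H(X|Y) = Σ_y P(y)·H(X|Y=y):
  Y=0: P(Y=0) = 33/59, P(X|Y=0) = (2/11, 23/33, 4/33) → H(X|Y=0) = 1.1792
  Y=1: P(Y=1) = 26/59, P(X|Y=1) = (2/13, 8/13, 3/13) → H(X|Y=1) = 1.3347
H(X|Y) = (33/59)·1.1792 + (26/59)·1.3347 = 1.2477 bits

I(X;Y) = H(X) - H(X|Y) = 1.2628 - 1.2477 = 0.0151 bits

Cross-check via I(X;Y) = H(X) + H(Y) - H(X,Y): computing H(Y) from the column sums and H(X,Y) from the 6 cells in the same way gives H(Y) = 0.9898 bits and H(X,Y) = 2.2375 bits, so
I(X;Y) = 1.2628 + 0.9898 - 2.2375 = 0.0151 bits ✓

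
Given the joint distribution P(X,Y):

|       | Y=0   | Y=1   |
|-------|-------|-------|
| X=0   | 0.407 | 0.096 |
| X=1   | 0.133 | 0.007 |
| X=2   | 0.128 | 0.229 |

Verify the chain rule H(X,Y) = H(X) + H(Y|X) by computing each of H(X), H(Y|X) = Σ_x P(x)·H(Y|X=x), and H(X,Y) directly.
H(X) = 1.4263 bits, H(Y|X) = 0.7299 bits, H(X,Y) = 2.1562 bits

Marginal of X (row sums):
  P(X=0) = 0.407 + 0.096 = 0.503
  P(X=1) = 0.133 + 0.007 = 0.140
  P(X=2) = 0.128 + 0.229 = 0.357
H(X) = -[0.503·log₂(0.503) + 0.140·log₂(0.140) + 0.357·log₂(0.357)]
  = 0.49866 + 0.39711 + 0.53050 = 1.4263 bits

H(Y|X) = Σ_x P(x)·H(Y|X=x):
  X=0: P(X=0) = 0.503, P(Y|X=0) = (407/503, 96/503) → H(Y|X=0) = 0.70326
  X=1: P(X=1) = 0.140, P(Y|X=1) = (19/20, 1/20) → H(Y|X=1) = 0.28640
  X=2: P(X=2) = 0.357, P(Y|X=2) = (128/357, 229/357) → H(Y|X=2) = 0.94147
H(Y|X) = 0.503·0.70326 + 0.140·0.28640 + 0.357·0.94147 = 0.7299 bits

H(X,Y) = -Σ_{x,y} P(x,y) log₂ P(x,y). Per-cell terms -P(x,y)·log₂P(x,y):
  X=0: 0.52784, 0.32456
  X=1: 0.38710, 0.05011
  X=2: 0.37962, 0.48699
Sum of the 6 terms: H(X,Y) = 2.1562 bits

Chain rule check:
  H(X) + H(Y|X) = 1.4263 + 0.7299 = 2.1562 bits
  H(X,Y) = 2.1562 bits
✓ Chain rule verified.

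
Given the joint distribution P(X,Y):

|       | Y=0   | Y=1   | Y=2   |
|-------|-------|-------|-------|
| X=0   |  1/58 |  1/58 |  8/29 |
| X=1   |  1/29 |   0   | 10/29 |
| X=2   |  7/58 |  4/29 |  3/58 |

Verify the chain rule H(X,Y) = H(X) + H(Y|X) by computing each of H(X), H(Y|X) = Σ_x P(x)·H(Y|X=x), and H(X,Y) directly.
H(X) = 1.5782 bits, H(Y|X) = 0.8169 bits, H(X,Y) = 2.3951 bits

Marginal of X (row sums):
  P(X=0) = 1/58 + 1/58 + 8/29 = 9/29
  P(X=1) = 1/29 + 0 + 10/29 = 11/29
  P(X=2) = 7/58 + 4/29 + 3/58 = 9/29
H(X) = -[(9/29)·log₂(9/29) + (11/29)·log₂(11/29) + (9/29)·log₂(9/29)]
  = 0.52388 + 0.53048 + 0.52388 = 1.5782 bits

H(Y|X) = Σ_x P(x)·H(Y|X=x):
  X=0: P(X=0) = 9/29, P(Y|X=0) = (1/18, 1/18, 8/9) → H(Y|X=0) = 0.61437
  X=1: P(X=1) = 11/29, P(Y|X=1) = (1/11, 0, 10/11) → H(Y|X=1) = 0.43950
  X=2: P(X=2) = 9/29, P(Y|X=2) = (7/18, 4/9, 1/6) → H(Y|X=2) = 1.48068
H(Y|X) = (9/29)·0.61437 + (11/29)·0.43950 + (9/29)·1.48068 = 0.8169 bits

H(X,Y) = -Σ_{x,y} P(x,y) log₂ P(x,y). Per-cell terms -P(x,y)·log₂P(x,y):
  X=0: 0.10100, 0.10100, 0.51255
  X=1: 0.16752, 0.00000, 0.52967
  X=2: 0.36818, 0.39420, 0.22102
  (cells with P = 0 contribute 0)
Sum of the 9 terms: H(X,Y) = 2.3951 bits

Chain rule check:
  H(X) + H(Y|X) = 1.5782 + 0.8169 = 2.3951 bits
  H(X,Y) = 2.3951 bits
✓ Chain rule verified.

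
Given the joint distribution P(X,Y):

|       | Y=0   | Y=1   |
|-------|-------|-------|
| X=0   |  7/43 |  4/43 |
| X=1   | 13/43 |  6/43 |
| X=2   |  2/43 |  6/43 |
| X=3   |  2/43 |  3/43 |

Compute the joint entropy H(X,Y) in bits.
2.7395 bits

H(X,Y) = -Σ_{x,y} P(x,y) log₂ P(x,y). Per-cell terms -P(x,y)·log₂P(x,y):
  X=0: 0.42633, 0.31872
  X=1: 0.52176, 0.39646
  X=2: 0.20587, 0.39646
  X=3: 0.20587, 0.26800
Sum of the 8 terms: H(X,Y) = 2.7395 bits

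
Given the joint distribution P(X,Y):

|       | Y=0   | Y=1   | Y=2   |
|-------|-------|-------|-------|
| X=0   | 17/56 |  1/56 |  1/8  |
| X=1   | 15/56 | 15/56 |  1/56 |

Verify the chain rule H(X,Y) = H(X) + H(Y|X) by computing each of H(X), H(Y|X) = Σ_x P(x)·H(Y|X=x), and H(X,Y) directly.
H(X) = 0.9917 bits, H(Y|X) = 1.1309 bits, H(X,Y) = 2.1226 bits

Marginal of X (row sums):
  P(X=0) = 17/56 + 1/56 + 1/8 = 25/56
  P(X=1) = 15/56 + 15/56 + 1/56 = 31/56
H(X) = -[(25/56)·log₂(25/56) + (31/56)·log₂(31/56)]
  = 0.51942 + 0.47228 = 0.9917 bits

H(Y|X) = Σ_x P(x)·H(Y|X=x):
  X=0: P(X=0) = 25/56, P(Y|X=0) = (17/25, 1/25, 7/25) → H(Y|X=0) = 1.07832
  X=1: P(X=1) = 31/56, P(Y|X=1) = (15/31, 15/31, 1/31) → H(Y|X=1) = 1.17333
H(Y|X) = (25/56)·1.07832 + (31/56)·1.17333 = 1.1309 bits

H(X,Y) = -Σ_{x,y} P(x,y) log₂ P(x,y). Per-cell terms -P(x,y)·log₂P(x,y):
  X=0: 0.52211, 0.10370, 0.37500
  X=1: 0.50905, 0.50905, 0.10370
Sum of the 6 terms: H(X,Y) = 2.1226 bits

Chain rule check:
  H(X) + H(Y|X) = 0.9917 + 1.1309 = 2.1226 bits
  H(X,Y) = 2.1226 bits
✓ Chain rule verified.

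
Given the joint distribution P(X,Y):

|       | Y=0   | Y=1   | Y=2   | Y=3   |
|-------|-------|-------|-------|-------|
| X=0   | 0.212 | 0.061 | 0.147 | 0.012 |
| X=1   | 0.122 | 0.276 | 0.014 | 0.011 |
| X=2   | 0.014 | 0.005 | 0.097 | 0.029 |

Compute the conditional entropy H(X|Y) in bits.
1.0581 bits

H(X|Y) = H(X,Y) - H(Y)

H(X,Y) = -Σ_{x,y} P(x,y) log₂ P(x,y). Per-cell terms -P(x,y)·log₂P(x,y):
  X=0: 0.47443, 0.24614, 0.40662, 0.07657
  X=1: 0.37028, 0.51260, 0.08622, 0.07157
  X=2: 0.08622, 0.03822, 0.32649, 0.14813
Sum of the 12 terms: H(X,Y) = 2.8435 bits

Marginal of Y (column sums):
  P(Y=0) = 0.212 + 0.122 + 0.014 = 0.348
  P(Y=1) = 0.061 + 0.276 + 0.005 = 0.342
  P(Y=2) = 0.147 + 0.014 + 0.097 = 0.258
  P(Y=3) = 0.012 + 0.011 + 0.029 = 0.052
H(Y) = -[0.348·log₂(0.348) + 0.342·log₂(0.342) + 0.258·log₂(0.258) + 0.052·log₂(0.052)]
  = 0.52995 + 0.52939 + 0.50428 + 0.22180 = 1.7854 bits

H(X|Y) = H(X,Y) - H(Y) = 2.8435 - 1.7854 = 1.0581 bits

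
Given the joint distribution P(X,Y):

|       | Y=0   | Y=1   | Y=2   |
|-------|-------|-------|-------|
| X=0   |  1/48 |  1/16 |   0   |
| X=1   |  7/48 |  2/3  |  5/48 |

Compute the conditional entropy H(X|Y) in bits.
0.3983 bits

H(X|Y) = H(X,Y) - H(Y)

H(X,Y) = -Σ_{x,y} P(x,y) log₂ P(x,y). Per-cell terms -P(x,y)·log₂P(x,y):
  X=0: 0.11635, 0.25000, 0.00000
  X=1: 0.40507, 0.38998, 0.33990
  (cells with P = 0 contribute 0)
Sum of the 6 terms: H(X,Y) = 1.5013 bits

Marginal of Y (column sums):
  P(Y=0) = 1/48 + 7/48 = 1/6
  P(Y=1) = 1/16 + 2/3 = 35/48
  P(Y=2) = 0 + 5/48 = 5/48
H(Y) = -[(1/6)·log₂(1/6) + (35/48)·log₂(35/48) + (5/48)·log₂(5/48)]
  = 0.43083 + 0.33227 + 0.33990 = 1.1030 bits

H(X|Y) = H(X,Y) - H(Y) = 1.5013 - 1.1030 = 0.3983 bits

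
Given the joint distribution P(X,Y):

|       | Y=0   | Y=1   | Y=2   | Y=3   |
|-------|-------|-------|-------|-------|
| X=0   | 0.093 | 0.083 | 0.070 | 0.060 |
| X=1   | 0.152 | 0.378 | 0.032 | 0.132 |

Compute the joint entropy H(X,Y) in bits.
2.6170 bits

H(X,Y) = -Σ_{x,y} P(x,y) log₂ P(x,y). Per-cell terms -P(x,y)·log₂P(x,y):
  X=0: 0.31868, 0.29803, 0.26856, 0.24353
  X=1: 0.41311, 0.53054, 0.15891, 0.38562
Sum of the 8 terms: H(X,Y) = 2.6170 bits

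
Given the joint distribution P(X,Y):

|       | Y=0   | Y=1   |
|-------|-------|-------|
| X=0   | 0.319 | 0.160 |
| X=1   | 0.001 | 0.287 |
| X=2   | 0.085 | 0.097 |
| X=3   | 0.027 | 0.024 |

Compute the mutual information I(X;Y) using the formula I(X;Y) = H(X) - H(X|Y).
0.3045 bits

I(X;Y) = H(X) - H(X|Y)

Marginal of X (row sums):
  P(X=0) = 0.319 + 0.160 = 0.479
  P(X=1) = 0.001 + 0.287 = 0.288
  P(X=2) = 0.085 + 0.097 = 0.182
  P(X=3) = 0.027 + 0.024 = 0.051
H(X) = -[0.479·log₂(0.479) + 0.288·log₂(0.288) + 0.182·log₂(0.182) + 0.051·log₂(0.051)]
  = 0.50865 + 0.51721 + 0.44735 + 0.21896 = 1.6922 bits

Marginal of Y (column sums):
  P(Y=0) = 0.319 + 0.001 + 0.085 + 0.027 = 0.432
  P(Y=1) = 0.160 + 0.287 + 0.097 + 0.024 = 0.568
H(X|Y) = Σ_y P(y)·H(X|Y=y):
  Y=0: P(Y=0) = 0.432, P(X|Y=0) = (319/432, 1/432, 85/432, 1/16) → H(X|Y=0) = 1.05481
  Y=1: P(Y=1) = 0.568, P(X|Y=1) = (20/71, 287/568, 97/568, 3/71) → H(X|Y=1) = 1.64083
H(X|Y) = 0.432·1.05481 + 0.568·1.64083 = 1.3877 bits

I(X;Y) = H(X) - H(X|Y) = 1.6922 - 1.3877 = 0.3045 bits

Cross-check via I(X;Y) = H(X) + H(Y) - H(X,Y): computing H(Y) from the column sums and H(X,Y) from the 8 cells in the same way gives H(Y) = 0.9866 bits and H(X,Y) = 2.3743 bits, so
I(X;Y) = 1.6922 + 0.9866 - 2.3743 = 0.3045 bits ✓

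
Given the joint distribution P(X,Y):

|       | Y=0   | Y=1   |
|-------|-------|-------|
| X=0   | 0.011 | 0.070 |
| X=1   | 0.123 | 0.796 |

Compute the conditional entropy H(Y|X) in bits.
0.5683 bits

H(Y|X) = H(X,Y) - H(X)

H(X,Y) = -Σ_{x,y} P(x,y) log₂ P(x,y). Per-cell terms -P(x,y)·log₂P(x,y):
  X=0: 0.07157, 0.26856
  X=1: 0.37186, 0.26201
Sum of the 4 terms: H(X,Y) = 0.9740 bits

Marginal of X (row sums):
  P(X=0) = 0.011 + 0.070 = 0.081
  P(X=1) = 0.123 + 0.796 = 0.919
H(X) = -[0.081·log₂(0.081) + 0.919·log₂(0.919)]
  = 0.29370 + 0.11199 = 0.4057 bits

H(Y|X) = H(X,Y) - H(X) = 0.9740 - 0.4057 = 0.5683 bits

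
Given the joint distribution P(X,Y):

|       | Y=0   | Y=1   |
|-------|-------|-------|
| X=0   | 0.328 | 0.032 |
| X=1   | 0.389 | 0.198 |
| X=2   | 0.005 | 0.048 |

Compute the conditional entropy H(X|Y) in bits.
1.0747 bits

H(X|Y) = H(X,Y) - H(Y)

H(X,Y) = -Σ_{x,y} P(x,y) log₂ P(x,y). Per-cell terms -P(x,y)·log₂P(x,y):
  X=0: 0.5275, 0.1589
  X=1: 0.5299, 0.4626
  X=2: 0.0382, 0.2103
Sum of the 6 terms: H(X,Y) = 1.9274 bits

Marginal of Y (column sums):
  P(Y=0) = 0.328 + 0.389 + 0.005 = 0.722
  P(Y=1) = 0.032 + 0.198 + 0.048 = 0.278
H(Y) = -[0.722·log₂(0.722) + 0.278·log₂(0.278)]
  = 0.3393 + 0.5134 = 0.8527 bits

H(X|Y) = H(X,Y) - H(Y) = 1.9274 - 0.8527 = 1.0747 bits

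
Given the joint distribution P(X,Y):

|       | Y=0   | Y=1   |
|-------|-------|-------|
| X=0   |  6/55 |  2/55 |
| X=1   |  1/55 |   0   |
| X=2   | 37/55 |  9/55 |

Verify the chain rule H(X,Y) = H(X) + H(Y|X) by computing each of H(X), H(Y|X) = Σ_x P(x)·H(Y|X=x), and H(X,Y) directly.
H(X) = 0.7253 bits, H(Y|X) = 0.7145 bits, H(X,Y) = 1.4397 bits

Marginal of X (row sums):
  P(X=0) = 6/55 + 2/55 = 8/55
  P(X=1) = 1/55 + 0 = 1/55
  P(X=2) = 37/55 + 9/55 = 46/55
H(X) = -[(8/55)·log₂(8/55) + (1/55)·log₂(1/55) + (46/55)·log₂(46/55)]
  = 0.404561 + 0.105116 + 0.215613 = 0.7253 bits

H(Y|X) = Σ_x P(x)·H(Y|X=x):
  X=0: P(X=0) = 8/55, P(Y|X=0) = (3/4, 1/4) → H(Y|X=0) = 0.811278
  X=1: P(X=1) = 1/55, P(Y|X=1) = (1, 0) → H(Y|X=1) = 0.000000
  X=2: P(X=2) = 46/55, P(Y|X=2) = (37/46, 9/46) → H(Y|X=2) = 0.713147
H(Y|X) = (8/55)·0.811278 + (1/55)·0.000000 + (46/55)·0.713147 = 0.7145 bits

H(X,Y) = -Σ_{x,y} P(x,y) log₂ P(x,y). Per-cell terms -P(x,y)·log₂P(x,y):
  X=0: 0.348698, 0.173868
  X=1: 0.105116, 0.000000
  X=2: 0.384737, 0.427326
  (cells with P = 0 contribute 0)
Sum of the 6 terms: H(X,Y) = 1.4397 bits

Chain rule check:
  H(X) + H(Y|X) = 0.7253 + 0.7145 = 1.4398 bits
  H(X,Y) = 1.4397 bits
✓ Chain rule verified (Δ = 0.0001 is 4-dp rounding noise: each of the three values was rounded independently).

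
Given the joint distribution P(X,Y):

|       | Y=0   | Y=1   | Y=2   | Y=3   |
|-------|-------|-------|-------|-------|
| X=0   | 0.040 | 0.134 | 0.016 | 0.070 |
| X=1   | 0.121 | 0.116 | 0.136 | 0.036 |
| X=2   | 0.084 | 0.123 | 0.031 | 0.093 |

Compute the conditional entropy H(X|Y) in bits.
1.4380 bits

H(X|Y) = H(X,Y) - H(Y)

H(X,Y) = -Σ_{x,y} P(x,y) log₂ P(x,y). Per-cell terms -P(x,y)·log₂P(x,y):
  X=0: 0.18575, 0.38856, 0.09545, 0.26856
  X=1: 0.36868, 0.36051, 0.39145, 0.17265
  X=2: 0.30017, 0.37186, 0.15536, 0.31868
Sum of the 12 terms: H(X,Y) = 3.3777 bits

Marginal of Y (column sums):
  P(Y=0) = 0.040 + 0.121 + 0.084 = 0.245
  P(Y=1) = 0.134 + 0.116 + 0.123 = 0.373
  P(Y=2) = 0.016 + 0.136 + 0.031 = 0.183
  P(Y=3) = 0.070 + 0.036 + 0.093 = 0.199
H(Y) = -[0.245·log₂(0.245) + 0.373·log₂(0.373) + 0.183·log₂(0.183) + 0.199·log₂(0.199)]
  = 0.49714 + 0.53069 + 0.44837 + 0.46350 = 1.9397 bits

H(X|Y) = H(X,Y) - H(Y) = 3.3777 - 1.9397 = 1.4380 bits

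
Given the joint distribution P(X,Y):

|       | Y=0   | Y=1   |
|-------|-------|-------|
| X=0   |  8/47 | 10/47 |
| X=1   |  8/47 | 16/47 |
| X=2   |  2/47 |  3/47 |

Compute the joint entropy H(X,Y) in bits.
2.3211 bits

H(X,Y) = -Σ_{x,y} P(x,y) log₂ P(x,y). Per-cell terms -P(x,y)·log₂P(x,y):
  X=0: 0.43482, 0.47503
  X=1: 0.43482, 0.52922
  X=2: 0.19381, 0.25338
Sum of the 6 terms: H(X,Y) = 2.3211 bits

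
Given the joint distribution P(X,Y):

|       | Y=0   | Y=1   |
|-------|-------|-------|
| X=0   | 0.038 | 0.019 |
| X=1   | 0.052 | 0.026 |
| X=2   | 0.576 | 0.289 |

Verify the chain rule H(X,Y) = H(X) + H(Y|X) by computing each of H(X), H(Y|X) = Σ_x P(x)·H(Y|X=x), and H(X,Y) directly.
H(X) = 0.7036 bits, H(Y|X) = 0.9190 bits, H(X,Y) = 1.6226 bits

Marginal of X (row sums):
  P(X=0) = 0.038 + 0.019 = 0.057
  P(X=1) = 0.052 + 0.026 = 0.078
  P(X=2) = 0.576 + 0.289 = 0.865
H(X) = -[0.057·log₂(0.057) + 0.078·log₂(0.078) + 0.865·log₂(0.865)]
  = 0.23557 + 0.28707 + 0.18098 = 0.7036 bits

H(Y|X) = Σ_x P(x)·H(Y|X=x):
  X=0: P(X=0) = 0.057, P(Y|X=0) = (2/3, 1/3) → H(Y|X=0) = 0.91830
  X=1: P(X=1) = 0.078, P(Y|X=1) = (2/3, 1/3) → H(Y|X=1) = 0.91830
  X=2: P(X=2) = 0.865, P(Y|X=2) = (576/865, 289/865) → H(Y|X=2) = 0.91906
H(Y|X) = 0.057·0.91830 + 0.078·0.91830 + 0.865·0.91906 = 0.9190 bits

H(X,Y) = -Σ_{x,y} P(x,y) log₂ P(x,y). Per-cell terms -P(x,y)·log₂P(x,y):
  X=0: 0.17928, 0.10864
  X=1: 0.22180, 0.13690
  X=2: 0.45841, 0.51756
Sum of the 6 terms: H(X,Y) = 1.6226 bits

Chain rule check:
  H(X) + H(Y|X) = 0.7036 + 0.9190 = 1.6226 bits
  H(X,Y) = 1.6226 bits
✓ Chain rule verified.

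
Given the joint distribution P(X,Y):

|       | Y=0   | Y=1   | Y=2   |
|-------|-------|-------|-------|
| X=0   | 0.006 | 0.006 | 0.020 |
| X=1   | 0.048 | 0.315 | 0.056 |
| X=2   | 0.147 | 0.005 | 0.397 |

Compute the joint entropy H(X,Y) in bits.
2.1435 bits

H(X,Y) = -Σ_{x,y} P(x,y) log₂ P(x,y). Per-cell terms -P(x,y)·log₂P(x,y):
  X=0: 0.04428, 0.04428, 0.11288
  X=1: 0.21028, 0.52497, 0.23287
  X=2: 0.40662, 0.03822, 0.52912
Sum of the 9 terms: H(X,Y) = 2.1435 bits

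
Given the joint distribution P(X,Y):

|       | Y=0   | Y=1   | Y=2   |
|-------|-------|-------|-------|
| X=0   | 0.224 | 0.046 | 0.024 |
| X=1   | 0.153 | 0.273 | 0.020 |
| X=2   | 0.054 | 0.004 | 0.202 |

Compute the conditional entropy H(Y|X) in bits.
1.0369 bits

H(Y|X) = H(X,Y) - H(X)

H(X,Y) = -Σ_{x,y} P(x,y) log₂ P(x,y). Per-cell terms -P(x,y)·log₂P(x,y):
  X=0: 0.483488, 0.204342, 0.129140
  X=1: 0.414385, 0.511336, 0.112877
  X=2: 0.227388, 0.031863, 0.466130
Sum of the 9 terms: H(X,Y) = 2.58095 bits

Marginal of X (row sums):
  P(X=0) = 0.224 + 0.046 + 0.024 = 0.294
  P(X=1) = 0.153 + 0.273 + 0.020 = 0.446
  P(X=2) = 0.054 + 0.004 + 0.202 = 0.260
H(X) = -[0.294·log₂(0.294) + 0.446·log₂(0.446) + 0.260·log₂(0.260)]
  = 0.519237 + 0.519538 + 0.505288 = 1.54406 bits

H(Y|X) = H(X,Y) - H(X) = 2.58095 - 1.54406 = 1.0369 bits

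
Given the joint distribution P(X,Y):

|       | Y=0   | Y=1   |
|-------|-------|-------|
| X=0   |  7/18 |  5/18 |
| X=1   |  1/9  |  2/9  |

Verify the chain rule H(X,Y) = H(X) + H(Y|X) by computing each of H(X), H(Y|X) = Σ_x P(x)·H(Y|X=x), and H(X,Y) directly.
H(X) = 0.9183 bits, H(Y|X) = 0.9593 bits, H(X,Y) = 1.8776 bits

Marginal of X (row sums):
  P(X=0) = 7/18 + 5/18 = 2/3
  P(X=1) = 1/9 + 2/9 = 1/3
H(X) = -[(2/3)·log₂(2/3) + (1/3)·log₂(1/3)]
  = 0.38998 + 0.52832 = 0.9183 bits

H(Y|X) = Σ_x P(x)·H(Y|X=x):
  X=0: P(X=0) = 2/3, P(Y|X=0) = (7/12, 5/12) → H(Y|X=0) = 0.97987
  X=1: P(X=1) = 1/3, P(Y|X=1) = (1/3, 2/3) → H(Y|X=1) = 0.91830
H(Y|X) = (2/3)·0.97987 + (1/3)·0.91830 = 0.9593 bits

H(X,Y) = -Σ_{x,y} P(x,y) log₂ P(x,y). Per-cell terms -P(x,y)·log₂P(x,y):
  X=0: 0.52989, 0.51333
  X=1: 0.35221, 0.48221
Sum of the 4 terms: H(X,Y) = 1.8776 bits

Chain rule check:
  H(X) + H(Y|X) = 0.9183 + 0.9593 = 1.8776 bits
  H(X,Y) = 1.8776 bits
✓ Chain rule verified.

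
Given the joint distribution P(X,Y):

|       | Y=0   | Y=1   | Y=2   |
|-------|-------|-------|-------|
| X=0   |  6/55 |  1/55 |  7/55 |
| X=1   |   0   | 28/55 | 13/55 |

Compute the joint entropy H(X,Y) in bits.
1.8200 bits

H(X,Y) = -Σ_{x,y} P(x,y) log₂ P(x,y). Per-cell terms -P(x,y)·log₂P(x,y):
  X=0: 0.34870, 0.10512, 0.37851
  X=1: 0.00000, 0.49586, 0.49185
  (cells with P = 0 contribute 0)
Sum of the 6 terms: H(X,Y) = 1.8200 bits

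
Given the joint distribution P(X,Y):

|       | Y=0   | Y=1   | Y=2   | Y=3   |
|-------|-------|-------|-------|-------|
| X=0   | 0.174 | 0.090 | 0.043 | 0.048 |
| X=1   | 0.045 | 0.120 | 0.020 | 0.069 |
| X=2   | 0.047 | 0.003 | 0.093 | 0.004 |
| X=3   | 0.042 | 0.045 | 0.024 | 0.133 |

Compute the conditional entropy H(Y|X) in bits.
1.6614 bits

H(Y|X) = H(X,Y) - H(X)

H(X,Y) = -Σ_{x,y} P(x,y) log₂ P(x,y). Per-cell terms -P(x,y)·log₂P(x,y):
  X=0: 0.43897, 0.31265, 0.19520, 0.21028
  X=1: 0.20133, 0.36707, 0.11288, 0.26615
  X=2: 0.20733, 0.02514, 0.31868, 0.03186
  X=3: 0.19209, 0.20133, 0.12914, 0.38710
Sum of the 16 terms: H(X,Y) = 3.5972 bits

Marginal of X (row sums):
  P(X=0) = 0.174 + 0.090 + 0.043 + 0.048 = 0.355
  P(X=1) = 0.045 + 0.120 + 0.020 + 0.069 = 0.254
  P(X=2) = 0.047 + 0.003 + 0.093 + 0.004 = 0.147
  P(X=3) = 0.042 + 0.045 + 0.024 + 0.133 = 0.244
H(X) = -[0.355·log₂(0.355) + 0.254·log₂(0.254) + 0.147·log₂(0.147) + 0.244·log₂(0.244)]
  = 0.53041 + 0.50218 + 0.40662 + 0.49655 = 1.9358 bits

H(Y|X) = H(X,Y) - H(X) = 3.5972 - 1.9358 = 1.6614 bits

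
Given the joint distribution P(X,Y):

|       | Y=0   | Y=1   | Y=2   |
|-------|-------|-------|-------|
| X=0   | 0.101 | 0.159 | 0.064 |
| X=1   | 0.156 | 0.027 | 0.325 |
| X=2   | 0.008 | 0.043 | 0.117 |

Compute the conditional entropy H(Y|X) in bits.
1.2531 bits

H(Y|X) = H(X,Y) - H(X)

H(X,Y) = -Σ_{x,y} P(x,y) log₂ P(x,y). Per-cell terms -P(x,y)·log₂P(x,y):
  X=0: 0.3341, 0.4218, 0.2538
  X=1: 0.4181, 0.1407, 0.5270
  X=2: 0.0557, 0.1952, 0.3622
Sum of the 9 terms: H(X,Y) = 2.7086 bits

Marginal of X (row sums):
  P(X=0) = 0.101 + 0.159 + 0.064 = 0.324
  P(X=1) = 0.156 + 0.027 + 0.325 = 0.508
  P(X=2) = 0.008 + 0.043 + 0.117 = 0.168
H(X) = -[0.324·log₂(0.324) + 0.508·log₂(0.508) + 0.168·log₂(0.168)]
  = 0.5268 + 0.4964 + 0.4323 = 1.4555 bits

H(Y|X) = H(X,Y) - H(X) = 2.7086 - 1.4555 = 1.2531 bits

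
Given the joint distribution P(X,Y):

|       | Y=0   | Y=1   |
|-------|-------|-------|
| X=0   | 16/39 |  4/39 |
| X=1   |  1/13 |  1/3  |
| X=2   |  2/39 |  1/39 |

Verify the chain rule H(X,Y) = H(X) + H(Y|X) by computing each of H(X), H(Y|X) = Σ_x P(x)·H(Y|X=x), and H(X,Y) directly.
H(X) = 1.3061 bits, H(Y|X) = 0.7265 bits, H(X,Y) = 2.0326 bits

Marginal of X (row sums):
  P(X=0) = 16/39 + 4/39 = 20/39
  P(X=1) = 1/13 + 1/3 = 16/39
  P(X=2) = 2/39 + 1/39 = 1/13
H(X) = -[(20/39)·log₂(20/39) + (16/39)·log₂(16/39) + (1/13)·log₂(1/13)]
  = 0.494089 + 0.527345 + 0.284649 = 1.3061 bits

H(Y|X) = Σ_x P(x)·H(Y|X=x):
  X=0: P(X=0) = 20/39, P(Y|X=0) = (4/5, 1/5) → H(Y|X=0) = 0.721928
  X=1: P(X=1) = 16/39, P(Y|X=1) = (3/16, 13/16) → H(Y|X=1) = 0.696212
  X=2: P(X=2) = 1/13, P(Y|X=2) = (2/3, 1/3) → H(Y|X=2) = 0.918296
H(Y|X) = (20/39)·0.721928 + (16/39)·0.696212 + (1/13)·0.918296 = 0.7265 bits

H(X,Y) = -Σ_{x,y} P(x,y) log₂ P(x,y). Per-cell terms -P(x,y)·log₂P(x,y):
  X=0: 0.527345, 0.336964
  X=1: 0.284649, 0.528321
  X=2: 0.219764, 0.135523
Sum of the 6 terms: H(X,Y) = 2.0326 bits

Chain rule check:
  H(X) + H(Y|X) = 1.3061 + 0.7265 = 2.0326 bits
  H(X,Y) = 2.0326 bits
✓ Chain rule verified.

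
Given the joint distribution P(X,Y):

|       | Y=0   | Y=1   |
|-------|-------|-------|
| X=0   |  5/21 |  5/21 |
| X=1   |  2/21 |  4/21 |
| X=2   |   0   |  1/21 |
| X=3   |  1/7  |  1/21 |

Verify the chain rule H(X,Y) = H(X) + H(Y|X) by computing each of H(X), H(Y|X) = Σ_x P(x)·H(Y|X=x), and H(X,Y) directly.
H(X) = 1.6909 bits, H(Y|X) = 0.8931 bits, H(X,Y) = 2.5840 bits

Marginal of X (row sums):
  P(X=0) = 5/21 + 5/21 = 10/21
  P(X=1) = 2/21 + 4/21 = 2/7
  P(X=2) = 0 + 1/21 = 1/21
  P(X=3) = 1/7 + 1/21 = 4/21
H(X) = -[(10/21)·log₂(10/21) + (2/7)·log₂(2/7) + (1/21)·log₂(1/21) + (4/21)·log₂(4/21)]
  = 0.50971 + 0.51639 + 0.20916 + 0.45568 = 1.6909 bits

H(Y|X) = Σ_x P(x)·H(Y|X=x):
  X=0: P(X=0) = 10/21, P(Y|X=0) = (1/2, 1/2) → H(Y|X=0) = 1.00000
  X=1: P(X=1) = 2/7, P(Y|X=1) = (1/3, 2/3) → H(Y|X=1) = 0.91830
  X=2: P(X=2) = 1/21, P(Y|X=2) = (0, 1) → H(Y|X=2) = 0.00000
  X=3: P(X=3) = 4/21, P(Y|X=3) = (3/4, 1/4) → H(Y|X=3) = 0.81128
H(Y|X) = (10/21)·1.00000 + (2/7)·0.91830 + (1/21)·0.00000 + (4/21)·0.81128 = 0.8931 bits

H(X,Y) = -Σ_{x,y} P(x,y) log₂ P(x,y). Per-cell terms -P(x,y)·log₂P(x,y):
  X=0: 0.49295, 0.49295
  X=1: 0.32308, 0.45568
  X=2: 0.00000, 0.20916
  X=3: 0.40105, 0.20916
  (cells with P = 0 contribute 0)
Sum of the 8 terms: H(X,Y) = 2.5840 bits

Chain rule check:
  H(X) + H(Y|X) = 1.6909 + 0.8931 = 2.5840 bits
  H(X,Y) = 2.5840 bits
✓ Chain rule verified.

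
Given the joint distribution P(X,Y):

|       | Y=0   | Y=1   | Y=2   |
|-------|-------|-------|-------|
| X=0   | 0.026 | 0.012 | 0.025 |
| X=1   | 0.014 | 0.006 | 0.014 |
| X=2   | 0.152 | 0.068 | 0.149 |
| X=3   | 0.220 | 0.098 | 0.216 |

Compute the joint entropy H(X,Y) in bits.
2.9359 bits

H(X,Y) = -Σ_{x,y} P(x,y) log₂ P(x,y). Per-cell terms -P(x,y)·log₂P(x,y):
  X=0: 0.13690, 0.07657, 0.13305
  X=1: 0.08622, 0.04428, 0.08622
  X=2: 0.41311, 0.26373, 0.40925
  X=3: 0.48057, 0.32841, 0.47755
Sum of the 12 terms: H(X,Y) = 2.9359 bits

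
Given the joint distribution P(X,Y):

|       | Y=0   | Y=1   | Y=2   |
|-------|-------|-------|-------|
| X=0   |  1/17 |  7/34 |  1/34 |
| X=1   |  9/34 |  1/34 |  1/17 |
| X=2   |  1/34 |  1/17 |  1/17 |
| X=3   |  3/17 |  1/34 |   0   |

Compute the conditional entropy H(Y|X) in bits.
1.0532 bits

H(Y|X) = H(X,Y) - H(X)

H(X,Y) = -Σ_{x,y} P(x,y) log₂ P(x,y). Per-cell terms -P(x,y)·log₂P(x,y):
  X=0: 0.24044, 0.46943, 0.14963
  X=1: 0.50758, 0.14963, 0.24044
  X=2: 0.14963, 0.24044, 0.24044
  X=3: 0.44162, 0.14963, 0.00000
  (cells with P = 0 contribute 0)
Sum of the 12 terms: H(X,Y) = 2.9789 bits

Marginal of X (row sums):
  P(X=0) = 1/17 + 7/34 + 1/34 = 5/17
  P(X=1) = 9/34 + 1/34 + 1/17 = 6/17
  P(X=2) = 1/34 + 1/17 + 1/17 = 5/34
  P(X=3) = 3/17 + 1/34 + 0 = 7/34
H(X) = -[(5/17)·log₂(5/17) + (6/17)·log₂(6/17) + (5/34)·log₂(5/34) + (7/34)·log₂(7/34)]
  = 0.51927 + 0.53029 + 0.40670 + 0.46943 = 1.9257 bits

H(Y|X) = H(X,Y) - H(X) = 2.9789 - 1.9257 = 1.0532 bits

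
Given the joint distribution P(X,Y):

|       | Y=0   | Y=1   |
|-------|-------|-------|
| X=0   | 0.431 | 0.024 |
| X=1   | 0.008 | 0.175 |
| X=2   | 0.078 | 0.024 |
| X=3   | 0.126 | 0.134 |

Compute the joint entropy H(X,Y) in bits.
2.3296 bits

H(X,Y) = -Σ_{x,y} P(x,y) log₂ P(x,y). Per-cell terms -P(x,y)·log₂P(x,y):
  X=0: 0.5233, 0.1291
  X=1: 0.0557, 0.4401
  X=2: 0.2871, 0.1291
  X=3: 0.3766, 0.3886
Sum of the 8 terms: H(X,Y) = 2.3296 bits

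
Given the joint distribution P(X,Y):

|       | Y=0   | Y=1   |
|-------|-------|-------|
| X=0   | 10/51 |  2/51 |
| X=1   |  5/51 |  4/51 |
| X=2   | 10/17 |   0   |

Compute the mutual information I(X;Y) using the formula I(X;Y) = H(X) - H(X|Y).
0.1947 bits

I(X;Y) = H(X) - H(X|Y)

Marginal of X (row sums):
  P(X=0) = 10/51 + 2/51 = 4/17
  P(X=1) = 5/51 + 4/51 = 3/17
  P(X=2) = 10/17 + 0 = 10/17
H(X) = -[(4/17)·log₂(4/17) + (3/17)·log₂(3/17) + (10/17)·log₂(10/17)]
  = 0.49117 + 0.44162 + 0.45031 = 1.38310 bits

Marginal of Y (column sums):
  P(Y=0) = 10/51 + 5/51 + 10/17 = 15/17
  P(Y=1) = 2/51 + 4/51 + 0 = 2/17
H(X|Y) = Σ_y P(y)·H(X|Y=y):
  Y=0: P(Y=0) = 15/17, P(X|Y=0) = (2/9, 1/9, 2/3) → H(X|Y=0) = 1.22439
  Y=1: P(Y=1) = 2/17, P(X|Y=1) = (1/3, 2/3, 0) → H(X|Y=1) = 0.91830
H(X|Y) = (15/17)·1.22439 + (2/17)·0.91830 = 1.18838 bits

I(X;Y) = H(X) - H(X|Y) = 1.38310 - 1.18838 = 0.1947 bits

Cross-check via I(X;Y) = H(X) + H(Y) - H(X,Y): computing H(Y) from the column sums and H(X,Y) from the 6 cells in the same way gives H(Y) = 0.52256 bits and H(X,Y) = 1.71094 bits, so
I(X;Y) = 1.38310 + 0.52256 - 1.71094 = 0.1947 bits ✓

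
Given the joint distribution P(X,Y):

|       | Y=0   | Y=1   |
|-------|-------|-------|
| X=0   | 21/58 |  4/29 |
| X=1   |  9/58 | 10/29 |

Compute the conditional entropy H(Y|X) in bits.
0.8717 bits

H(Y|X) = H(X,Y) - H(X)

H(X,Y) = -Σ_{x,y} P(x,y) log₂ P(x,y). Per-cell terms -P(x,y)·log₂P(x,y):
  X=0: 0.5307, 0.3942
  X=1: 0.4171, 0.5297
Sum of the 4 terms: H(X,Y) = 1.8717 bits

Marginal of X (row sums):
  P(X=0) = 21/58 + 4/29 = 1/2
  P(X=1) = 9/58 + 10/29 = 1/2
H(X) = -[(1/2)·log₂(1/2) + (1/2)·log₂(1/2)]
  = 0.5000 + 0.5000 = 1.0000 bits

H(Y|X) = H(X,Y) - H(X) = 1.8717 - 1.0000 = 0.8717 bits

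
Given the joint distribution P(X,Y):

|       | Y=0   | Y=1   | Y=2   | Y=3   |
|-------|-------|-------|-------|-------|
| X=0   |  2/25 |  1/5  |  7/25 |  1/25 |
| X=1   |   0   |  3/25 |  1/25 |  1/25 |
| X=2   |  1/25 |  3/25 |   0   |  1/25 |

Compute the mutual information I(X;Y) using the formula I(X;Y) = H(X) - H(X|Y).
0.2192 bits

I(X;Y) = H(X) - H(X|Y)

Marginal of X (row sums):
  P(X=0) = 2/25 + 1/5 + 7/25 + 1/25 = 3/5
  P(X=1) = 0 + 3/25 + 1/25 + 1/25 = 1/5
  P(X=2) = 1/25 + 3/25 + 0 + 1/25 = 1/5
H(X) = -[(3/5)·log₂(3/5) + (1/5)·log₂(1/5) + (1/5)·log₂(1/5)]
  = 0.442179 + 0.464386 + 0.464386 = 1.370951 bits

Marginal of Y (column sums):
  P(Y=0) = 2/25 + 0 + 1/25 = 3/25
  P(Y=1) = 1/5 + 3/25 + 3/25 = 11/25
  P(Y=2) = 7/25 + 1/25 + 0 = 8/25
  P(Y=3) = 1/25 + 1/25 + 1/25 = 3/25
H(X|Y) = Σ_y P(y)·H(X|Y=y):
  Y=0: P(Y=0) = 3/25, P(X|Y=0) = (2/3, 0, 1/3) → H(X|Y=0) = 0.918296
  Y=1: P(Y=1) = 11/25, P(X|Y=1) = (5/11, 3/11, 3/11) → H(X|Y=1) = 1.539485
  Y=2: P(Y=2) = 8/25, P(X|Y=2) = (7/8, 1/8, 0) → H(X|Y=2) = 0.543564
  Y=3: P(Y=3) = 3/25, P(X|Y=3) = (1/3, 1/3, 1/3) → H(X|Y=3) = 1.584963
H(X|Y) = (3/25)·0.918296 + (11/25)·1.539485 + (8/25)·0.543564 + (3/25)·1.584963 = 1.151705 bits

I(X;Y) = H(X) - H(X|Y) = 1.370951 - 1.151705 = 0.2192 bits

Cross-check via I(X;Y) = H(X) + H(Y) - H(X,Y): computing H(Y) from the column sums and H(X,Y) from the 12 cells in the same way gives H(Y) = 1.781315 bits and H(X,Y) = 2.933020 bits, so
I(X;Y) = 1.370951 + 1.781315 - 2.933020 = 0.2192 bits ✓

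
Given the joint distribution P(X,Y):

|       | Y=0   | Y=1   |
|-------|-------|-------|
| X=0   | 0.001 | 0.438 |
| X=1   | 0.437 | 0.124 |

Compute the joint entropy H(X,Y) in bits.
1.4270 bits

H(X,Y) = -Σ_{x,y} P(x,y) log₂ P(x,y). Per-cell terms -P(x,y)·log₂P(x,y):
  X=0: 0.0100, 0.5217
  X=1: 0.5219, 0.3734
Sum of the 4 terms: H(X,Y) = 1.4270 bits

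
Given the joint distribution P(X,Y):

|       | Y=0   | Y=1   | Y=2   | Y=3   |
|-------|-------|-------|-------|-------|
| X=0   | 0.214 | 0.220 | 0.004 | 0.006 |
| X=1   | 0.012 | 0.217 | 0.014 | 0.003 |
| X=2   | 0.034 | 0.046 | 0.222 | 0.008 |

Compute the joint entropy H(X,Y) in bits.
2.6069 bits

H(X,Y) = -Σ_{x,y} P(x,y) log₂ P(x,y). Per-cell terms -P(x,y)·log₂P(x,y):
  X=0: 0.4760, 0.4806, 0.0319, 0.0443
  X=1: 0.0766, 0.4783, 0.0862, 0.0251
  X=2: 0.1659, 0.2043, 0.4820, 0.0557
Sum of the 12 terms: H(X,Y) = 2.6069 bits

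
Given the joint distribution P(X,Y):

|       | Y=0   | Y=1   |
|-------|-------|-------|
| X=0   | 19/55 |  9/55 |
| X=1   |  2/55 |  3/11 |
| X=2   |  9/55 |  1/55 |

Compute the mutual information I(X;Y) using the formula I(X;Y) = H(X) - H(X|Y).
0.2860 bits

I(X;Y) = H(X) - H(X|Y)

Marginal of X (row sums):
  P(X=0) = 19/55 + 9/55 = 28/55
  P(X=1) = 2/55 + 3/11 = 17/55
  P(X=2) = 9/55 + 1/55 = 2/11
H(X) = -[(28/55)·log₂(28/55) + (17/55)·log₂(17/55) + (2/11)·log₂(2/11)]
  = 0.49586 + 0.52357 + 0.44717 = 1.4666 bits

Marginal of Y (column sums):
  P(Y=0) = 19/55 + 2/55 + 9/55 = 6/11
  P(Y=1) = 9/55 + 3/11 + 1/55 = 5/11
H(X|Y) = Σ_y P(y)·H(X|Y=y):
  Y=0: P(Y=0) = 6/11, P(X|Y=0) = (19/30, 1/15, 3/10) → H(X|Y=0) = 1.19889
  Y=1: P(Y=1) = 5/11, P(X|Y=1) = (9/25, 3/5, 1/25) → H(X|Y=1) = 1.15855
H(X|Y) = (6/11)·1.19889 + (5/11)·1.15855 = 1.1806 bits

I(X;Y) = H(X) - H(X|Y) = 1.4666 - 1.1806 = 0.2860 bits

Cross-check via I(X;Y) = H(X) + H(Y) - H(X,Y): computing H(Y) from the column sums and H(X,Y) from the 6 cells in the same way gives H(Y) = 0.9940 bits and H(X,Y) = 2.1746 bits, so
I(X;Y) = 1.4666 + 0.9940 - 2.1746 = 0.2860 bits ✓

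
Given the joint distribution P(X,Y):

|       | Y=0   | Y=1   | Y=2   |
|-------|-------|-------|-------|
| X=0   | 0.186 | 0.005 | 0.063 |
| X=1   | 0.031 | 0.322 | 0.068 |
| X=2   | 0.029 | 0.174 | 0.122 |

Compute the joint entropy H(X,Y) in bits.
2.6437 bits

H(X,Y) = -Σ_{x,y} P(x,y) log₂ P(x,y). Per-cell terms -P(x,y)·log₂P(x,y):
  X=0: 0.451352, 0.038219, 0.251276
  X=1: 0.155359, 0.526427, 0.263726
  X=2: 0.148126, 0.438974, 0.370276
Sum of the 9 terms: H(X,Y) = 2.6437 bits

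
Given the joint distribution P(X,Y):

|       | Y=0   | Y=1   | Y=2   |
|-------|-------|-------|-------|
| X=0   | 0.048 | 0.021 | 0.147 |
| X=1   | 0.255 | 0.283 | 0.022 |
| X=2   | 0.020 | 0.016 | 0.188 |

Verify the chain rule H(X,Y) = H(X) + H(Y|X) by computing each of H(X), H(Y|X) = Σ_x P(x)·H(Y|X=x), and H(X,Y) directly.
H(X) = 1.4295 bits, H(Y|X) = 1.1053 bits, H(X,Y) = 2.5348 bits

Marginal of X (row sums):
  P(X=0) = 0.048 + 0.021 + 0.147 = 0.216
  P(X=1) = 0.255 + 0.283 + 0.022 = 0.560
  P(X=2) = 0.020 + 0.016 + 0.188 = 0.224
H(X) = -[0.216·log₂(0.216) + 0.560·log₂(0.560) + 0.224·log₂(0.224)]
  = 0.4776 + 0.4684 + 0.4835 = 1.4295 bits

H(Y|X) = Σ_x P(x)·H(Y|X=x):
  X=0: P(X=0) = 0.216, P(Y|X=0) = (2/9, 7/72, 49/72) → H(Y|X=0) = 1.1870
  X=1: P(X=1) = 0.560, P(Y|X=1) = (51/112, 283/560, 11/280) → H(Y|X=1) = 1.1978
  X=2: P(X=2) = 0.224, P(Y|X=2) = (5/56, 1/14, 47/56) → H(Y|X=2) = 0.7953
H(Y|X) = 0.216·1.1870 + 0.560·1.1978 + 0.224·0.7953 = 1.1053 bits

H(X,Y) = -Σ_{x,y} P(x,y) log₂ P(x,y). Per-cell terms -P(x,y)·log₂P(x,y):
  X=0: 0.2103, 0.1170, 0.4066
  X=1: 0.5027, 0.5154, 0.1211
  X=2: 0.1129, 0.0955, 0.4533
Sum of the 9 terms: H(X,Y) = 2.5348 bits

Chain rule check:
  H(X) + H(Y|X) = 1.4295 + 1.1053 = 2.5348 bits
  H(X,Y) = 2.5348 bits
✓ Chain rule verified.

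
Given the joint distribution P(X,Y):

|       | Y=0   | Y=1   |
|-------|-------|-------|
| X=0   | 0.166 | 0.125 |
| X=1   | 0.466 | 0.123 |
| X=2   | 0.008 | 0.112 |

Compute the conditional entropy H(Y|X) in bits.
0.7646 bits

H(Y|X) = H(X,Y) - H(X)

H(X,Y) = -Σ_{x,y} P(x,y) log₂ P(x,y). Per-cell terms -P(x,y)·log₂P(x,y):
  X=0: 0.4301, 0.3750
  X=1: 0.5133, 0.3719
  X=2: 0.0557, 0.3537
Sum of the 6 terms: H(X,Y) = 2.0997 bits

Marginal of X (row sums):
  P(X=0) = 0.166 + 0.125 = 0.291
  P(X=1) = 0.466 + 0.123 = 0.589
  P(X=2) = 0.008 + 0.112 = 0.120
H(X) = -[0.291·log₂(0.291) + 0.589·log₂(0.589) + 0.120·log₂(0.120)]
  = 0.5182 + 0.4498 + 0.3671 = 1.3351 bits

H(Y|X) = H(X,Y) - H(X) = 2.0997 - 1.3351 = 0.7646 bits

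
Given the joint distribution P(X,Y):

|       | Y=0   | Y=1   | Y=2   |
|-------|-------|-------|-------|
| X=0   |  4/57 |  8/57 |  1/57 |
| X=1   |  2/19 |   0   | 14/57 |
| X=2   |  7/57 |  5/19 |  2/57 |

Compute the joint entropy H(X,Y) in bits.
2.6563 bits

H(X,Y) = -Σ_{x,y} P(x,y) log₂ P(x,y). Per-cell terms -P(x,y)·log₂P(x,y):
  X=0: 0.2690, 0.3976, 0.1023
  X=1: 0.3419, 0.0000, 0.4975
  X=2: 0.3716, 0.5068, 0.1696
  (cells with P = 0 contribute 0)
Sum of the 9 terms: H(X,Y) = 2.6563 bits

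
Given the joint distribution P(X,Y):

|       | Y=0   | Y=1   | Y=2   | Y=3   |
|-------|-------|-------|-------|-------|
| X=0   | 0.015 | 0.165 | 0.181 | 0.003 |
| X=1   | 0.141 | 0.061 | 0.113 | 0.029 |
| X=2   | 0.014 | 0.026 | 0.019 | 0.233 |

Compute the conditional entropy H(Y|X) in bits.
1.3820 bits

H(Y|X) = H(X,Y) - H(X)

H(X,Y) = -Σ_{x,y} P(x,y) log₂ P(x,y). Per-cell terms -P(x,y)·log₂P(x,y):
  X=0: 0.09088, 0.42891, 0.44633, 0.02514
  X=1: 0.39850, 0.24614, 0.35545, 0.14813
  X=2: 0.08622, 0.13690, 0.10864, 0.48967
Sum of the 12 terms: H(X,Y) = 2.9609 bits

Marginal of X (row sums):
  P(X=0) = 0.015 + 0.165 + 0.181 + 0.003 = 0.364
  P(X=1) = 0.141 + 0.061 + 0.113 + 0.029 = 0.344
  P(X=2) = 0.014 + 0.026 + 0.019 + 0.233 = 0.292
H(X) = -[0.364·log₂(0.364) + 0.344·log₂(0.344) + 0.292·log₂(0.292)]
  = 0.53071 + 0.52959 + 0.51858 = 1.5789 bits

H(Y|X) = H(X,Y) - H(X) = 2.9609 - 1.5789 = 1.3820 bits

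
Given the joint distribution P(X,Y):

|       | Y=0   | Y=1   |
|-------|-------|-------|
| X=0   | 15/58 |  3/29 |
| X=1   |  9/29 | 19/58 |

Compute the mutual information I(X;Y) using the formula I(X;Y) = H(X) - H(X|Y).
0.0361 bits

I(X;Y) = H(X) - H(X|Y)

Marginal of X (row sums):
  P(X=0) = 15/58 + 3/29 = 21/58
  P(X=1) = 9/29 + 19/58 = 37/58
H(X) = -[(21/58)·log₂(21/58) + (37/58)·log₂(37/58)]
  = 0.53067 + 0.41372 = 0.9444 bits

Marginal of Y (column sums):
  P(Y=0) = 15/58 + 9/29 = 33/58
  P(Y=1) = 3/29 + 19/58 = 25/58
H(X|Y) = Σ_y P(y)·H(X|Y=y):
  Y=0: P(Y=0) = 33/58, P(X|Y=0) = (5/11, 6/11) → H(X|Y=0) = 0.99403
  Y=1: P(Y=1) = 25/58, P(X|Y=1) = (6/25, 19/25) → H(X|Y=1) = 0.79504
H(X|Y) = (33/58)·0.99403 + (25/58)·0.79504 = 0.9083 bits

I(X;Y) = H(X) - H(X|Y) = 0.9444 - 0.9083 = 0.0361 bits

Cross-check via I(X;Y) = H(X) + H(Y) - H(X,Y): computing H(Y) from the column sums and H(X,Y) from the 4 cells in the same way gives H(Y) = 0.9862 bits and H(X,Y) = 1.8945 bits, so
I(X;Y) = 0.9444 + 0.9862 - 1.8945 = 0.0361 bits ✓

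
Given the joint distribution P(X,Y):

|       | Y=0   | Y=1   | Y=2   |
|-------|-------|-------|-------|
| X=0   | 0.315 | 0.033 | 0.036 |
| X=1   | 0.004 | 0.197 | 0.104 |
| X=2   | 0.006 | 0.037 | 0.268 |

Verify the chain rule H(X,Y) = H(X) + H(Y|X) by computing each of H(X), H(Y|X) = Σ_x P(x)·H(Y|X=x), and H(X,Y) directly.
H(X) = 1.5768 bits, H(Y|X) = 0.8458 bits, H(X,Y) = 2.4226 bits

Marginal of X (row sums):
  P(X=0) = 0.315 + 0.033 + 0.036 = 0.384
  P(X=1) = 0.004 + 0.197 + 0.104 = 0.305
  P(X=2) = 0.006 + 0.037 + 0.268 = 0.311
H(X) = -[0.384·log₂(0.384) + 0.305·log₂(0.305) + 0.311·log₂(0.311)]
  = 0.53024 + 0.52250 + 0.52404 = 1.5768 bits

H(Y|X) = Σ_x P(x)·H(Y|X=x):
  X=0: P(X=0) = 0.384, P(Y|X=0) = (105/128, 11/128, 3/32) → H(Y|X=0) = 0.85884
  X=1: P(X=1) = 0.305, P(Y|X=1) = (4/305, 197/305, 104/305) → H(Y|X=1) = 1.01860
  X=2: P(X=2) = 0.311, P(Y|X=2) = (6/311, 37/311, 268/311) → H(Y|X=2) = 0.66028
H(Y|X) = 0.384·0.85884 + 0.305·1.01860 + 0.311·0.66028 = 0.8458 bits

H(X,Y) = -Σ_{x,y} P(x,y) log₂ P(x,y). Per-cell terms -P(x,y)·log₂P(x,y):
  X=0: 0.52497, 0.16241, 0.17265
  X=1: 0.03186, 0.46172, 0.33960
  X=2: 0.04428, 0.17598, 0.50912
Sum of the 9 terms: H(X,Y) = 2.4226 bits

Chain rule check:
  H(X) + H(Y|X) = 1.5768 + 0.8458 = 2.4226 bits
  H(X,Y) = 2.4226 bits
✓ Chain rule verified.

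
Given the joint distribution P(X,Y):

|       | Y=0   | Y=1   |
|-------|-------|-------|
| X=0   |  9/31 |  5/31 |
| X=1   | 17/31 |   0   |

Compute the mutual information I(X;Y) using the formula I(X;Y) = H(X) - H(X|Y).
0.2127 bits

I(X;Y) = H(X) - H(X|Y)

Marginal of X (row sums):
  P(X=0) = 9/31 + 5/31 = 14/31
  P(X=1) = 17/31 + 0 = 17/31
H(X) = -[(14/31)·log₂(14/31) + (17/31)·log₂(17/31)]
  = 0.5179 + 0.4753 = 0.9932 bits

Marginal of Y (column sums):
  P(Y=0) = 9/31 + 17/31 = 26/31
  P(Y=1) = 5/31 + 0 = 5/31
H(X|Y) = Σ_y P(y)·H(X|Y=y):
  Y=0: P(Y=0) = 26/31, P(X|Y=0) = (9/26, 17/26) → H(X|Y=0) = 0.9306
  Y=1: P(Y=1) = 5/31, P(X|Y=1) = (1, 0) → H(X|Y=1) = 0.0000
H(X|Y) = (26/31)·0.9306 + (5/31)·0.0000 = 0.7805 bits

I(X;Y) = H(X) - H(X|Y) = 0.9932 - 0.7805 = 0.2127 bits

Cross-check via I(X;Y) = H(X) + H(Y) - H(X,Y): computing H(Y) from the column sums and H(X,Y) from the 4 cells in the same way gives H(Y) = 0.6374 bits and H(X,Y) = 1.4179 bits, so
I(X;Y) = 0.9932 + 0.6374 - 1.4179 = 0.2127 bits ✓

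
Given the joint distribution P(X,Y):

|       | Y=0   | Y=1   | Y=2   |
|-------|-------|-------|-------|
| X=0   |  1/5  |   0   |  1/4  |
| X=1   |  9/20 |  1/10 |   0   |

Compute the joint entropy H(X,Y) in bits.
1.8150 bits

H(X,Y) = -Σ_{x,y} P(x,y) log₂ P(x,y). Per-cell terms -P(x,y)·log₂P(x,y):
  X=0: 0.4644, 0.0000, 0.5000
  X=1: 0.5184, 0.3322, 0.0000
  (cells with P = 0 contribute 0)
Sum of the 6 terms: H(X,Y) = 1.8150 bits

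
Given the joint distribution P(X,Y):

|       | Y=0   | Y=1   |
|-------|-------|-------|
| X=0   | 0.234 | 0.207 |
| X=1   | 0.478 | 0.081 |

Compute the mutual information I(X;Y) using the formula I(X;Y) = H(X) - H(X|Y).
0.0926 bits

I(X;Y) = H(X) - H(X|Y)

Marginal of X (row sums):
  P(X=0) = 0.234 + 0.207 = 0.441
  P(X=1) = 0.478 + 0.081 = 0.559
H(X) = -[0.441·log₂(0.441) + 0.559·log₂(0.559)]
  = 0.5209 + 0.4690 = 0.9899 bits

Marginal of Y (column sums):
  P(Y=0) = 0.234 + 0.478 = 0.712
  P(Y=1) = 0.207 + 0.081 = 0.288
H(X|Y) = Σ_y P(y)·H(X|Y=y):
  Y=0: P(Y=0) = 0.712, P(X|Y=0) = (117/356, 239/356) → H(X|Y=0) = 0.9135
  Y=1: P(Y=1) = 0.288, P(X|Y=1) = (23/32, 9/32) → H(X|Y=1) = 0.8571
H(X|Y) = 0.712·0.9135 + 0.288·0.8571 = 0.8973 bits

I(X;Y) = H(X) - H(X|Y) = 0.9899 - 0.8973 = 0.0926 bits

Cross-check via I(X;Y) = H(X) + H(Y) - H(X,Y): computing H(Y) from the column sums and H(X,Y) from the 4 cells in the same way gives H(Y) = 0.8661 bits and H(X,Y) = 1.7634 bits, so
I(X;Y) = 0.9899 + 0.8661 - 1.7634 = 0.0926 bits ✓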